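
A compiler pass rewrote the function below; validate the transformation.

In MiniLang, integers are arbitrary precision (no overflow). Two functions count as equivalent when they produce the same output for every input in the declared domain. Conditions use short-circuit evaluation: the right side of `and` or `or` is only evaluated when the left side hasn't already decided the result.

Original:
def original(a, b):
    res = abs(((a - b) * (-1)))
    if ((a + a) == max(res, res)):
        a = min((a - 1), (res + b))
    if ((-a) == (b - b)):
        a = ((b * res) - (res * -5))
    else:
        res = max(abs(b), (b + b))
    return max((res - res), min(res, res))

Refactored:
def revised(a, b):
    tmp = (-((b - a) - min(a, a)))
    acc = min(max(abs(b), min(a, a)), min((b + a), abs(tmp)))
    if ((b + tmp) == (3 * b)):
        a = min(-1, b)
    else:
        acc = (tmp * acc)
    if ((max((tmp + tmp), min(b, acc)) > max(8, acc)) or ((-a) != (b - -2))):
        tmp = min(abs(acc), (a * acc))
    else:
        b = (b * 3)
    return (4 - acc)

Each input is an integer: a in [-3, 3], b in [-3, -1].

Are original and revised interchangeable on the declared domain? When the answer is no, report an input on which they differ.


Try a=-3, b=-3.
original: res becomes 0; next ((a + a) == max(res, res)) evaluates to false; next ((-a) == (b - b)) evaluates to false; next res becomes 3; next final value 3
revised: tmp becomes -3; next acc becomes -6; next ((b + tmp) == (3 * b)) evaluates to false; next acc becomes 18; next ((max((tmp + tmp), min(b, acc)) > max(8, acc)) or ((-a) != (b - -2))) evaluates to true; next tmp becomes -54; next final value -14
3 != -14, so the rewrite changes behavior.
verdict: not equivalent; witness: a=-3, b=-3


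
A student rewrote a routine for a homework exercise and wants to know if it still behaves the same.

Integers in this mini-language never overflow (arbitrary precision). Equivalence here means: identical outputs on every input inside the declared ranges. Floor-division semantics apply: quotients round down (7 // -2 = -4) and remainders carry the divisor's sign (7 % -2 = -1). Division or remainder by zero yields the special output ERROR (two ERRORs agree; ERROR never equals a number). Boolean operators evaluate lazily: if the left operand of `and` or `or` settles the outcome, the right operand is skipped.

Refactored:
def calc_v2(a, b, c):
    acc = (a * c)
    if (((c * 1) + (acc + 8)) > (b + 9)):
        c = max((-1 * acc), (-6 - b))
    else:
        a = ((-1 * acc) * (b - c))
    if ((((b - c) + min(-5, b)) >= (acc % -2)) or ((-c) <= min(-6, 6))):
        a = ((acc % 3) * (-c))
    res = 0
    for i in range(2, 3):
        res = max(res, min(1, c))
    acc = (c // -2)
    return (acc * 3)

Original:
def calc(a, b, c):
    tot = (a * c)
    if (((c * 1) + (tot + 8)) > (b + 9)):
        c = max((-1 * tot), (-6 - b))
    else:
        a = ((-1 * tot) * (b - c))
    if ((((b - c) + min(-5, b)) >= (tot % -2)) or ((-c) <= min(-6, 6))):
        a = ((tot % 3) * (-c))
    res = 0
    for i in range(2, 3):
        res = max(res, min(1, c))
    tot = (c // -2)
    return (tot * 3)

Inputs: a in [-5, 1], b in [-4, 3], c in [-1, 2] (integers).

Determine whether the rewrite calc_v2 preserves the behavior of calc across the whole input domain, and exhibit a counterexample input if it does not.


Behavior is preserved: although local variable names differ, the outputs never diverge.
Tracing a=-3, b=2, c=0: calc: tot := 0 | (((c * 1) + (tot + 8)) > (b + 9)): false | a := 0 | ((((b - c) + min(-5, b)) >= (tot % -2)) or ((-c) <= min(-6, 6))): false | res := 0 | iter i=2: | res := 0 | tot := 0 | result 0 | calc_v2: acc := 0 | (((c * 1) + (acc + 8)) > (b + 9)): false | a := 0 | ((((b - c) + min(-5, b)) >= (acc % -2)) or ((-c) <= min(-6, 6))): false | res := 0 | iter i=2: | res := 0 | acc := 0 | result 0 — matching result 0.
Sweeping the whole domain (224 inputs) finds no disagreement.
verdict: equivalent


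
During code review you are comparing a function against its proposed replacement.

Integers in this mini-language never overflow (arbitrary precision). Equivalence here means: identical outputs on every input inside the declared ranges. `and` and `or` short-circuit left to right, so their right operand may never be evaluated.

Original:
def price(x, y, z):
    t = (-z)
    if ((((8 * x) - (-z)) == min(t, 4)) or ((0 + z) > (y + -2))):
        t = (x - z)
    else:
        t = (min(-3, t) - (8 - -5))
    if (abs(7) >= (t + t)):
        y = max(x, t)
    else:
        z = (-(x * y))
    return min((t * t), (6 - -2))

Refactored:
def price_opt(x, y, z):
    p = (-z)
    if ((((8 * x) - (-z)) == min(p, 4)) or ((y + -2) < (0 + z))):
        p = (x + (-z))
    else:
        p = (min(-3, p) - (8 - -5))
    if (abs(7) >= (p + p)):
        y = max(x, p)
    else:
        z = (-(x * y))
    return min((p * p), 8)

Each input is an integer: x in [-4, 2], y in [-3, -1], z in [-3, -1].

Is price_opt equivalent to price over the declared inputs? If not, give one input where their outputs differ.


Side by side, the visible changes include: constant usage differs; also local variable names differ; also comparison usage differs; also arithmetic usage differs.
Tracing x=-3, y=-2, z=-3: price: t := 3 | ((((8 * x) - (-z)) == min(t, 4)) or ((0 + z) > (y + -2))): true | t := 0 | (abs(7) >= (t + t)): true | y := 0 | result 0 | price_opt: p := 3 | ((((8 * x) - (-z)) == min(p, 4)) or ((y + -2) < (0 + z))): true | p := 0 | (abs(7) >= (p + p)): true | y := 0 | result 0 — matching result 0.
Every one of the 63 inputs gives matching results.
verdict: equivalent


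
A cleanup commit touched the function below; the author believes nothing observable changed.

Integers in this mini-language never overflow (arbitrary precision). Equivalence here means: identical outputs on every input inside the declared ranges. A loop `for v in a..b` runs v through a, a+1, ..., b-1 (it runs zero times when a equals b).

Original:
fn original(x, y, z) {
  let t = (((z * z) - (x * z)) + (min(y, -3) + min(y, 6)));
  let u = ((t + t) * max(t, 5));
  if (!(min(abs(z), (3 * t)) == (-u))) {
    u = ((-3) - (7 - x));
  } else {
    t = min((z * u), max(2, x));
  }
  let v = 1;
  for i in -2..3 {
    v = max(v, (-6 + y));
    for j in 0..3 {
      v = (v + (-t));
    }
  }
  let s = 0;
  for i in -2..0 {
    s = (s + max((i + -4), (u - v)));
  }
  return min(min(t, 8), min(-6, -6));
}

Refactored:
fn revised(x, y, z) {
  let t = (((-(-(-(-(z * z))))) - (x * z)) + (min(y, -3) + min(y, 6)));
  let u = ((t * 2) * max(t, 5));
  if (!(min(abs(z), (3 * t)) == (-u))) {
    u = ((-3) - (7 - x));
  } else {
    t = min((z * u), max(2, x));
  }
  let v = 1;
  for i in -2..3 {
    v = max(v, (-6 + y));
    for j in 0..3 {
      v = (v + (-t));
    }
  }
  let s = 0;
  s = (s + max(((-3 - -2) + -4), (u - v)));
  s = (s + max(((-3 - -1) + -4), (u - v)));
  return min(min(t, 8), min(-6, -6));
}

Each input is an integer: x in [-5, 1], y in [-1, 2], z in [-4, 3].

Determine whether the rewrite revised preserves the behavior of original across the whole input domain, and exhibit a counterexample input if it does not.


This is a faithful refactor — min/max/abs usage differs, and constant usage differs, and loop structure differs, and arithmetic usage differs, but the computed results match everywhere.
As a probe, take x=-5, y=2, z=-4: original runs t=-5, then u=-50, then (!(min(abs(z), (3 * t)) == (-u))) is true, then u=-15, then v=1, then (i=-2), then v=1, then (j=0), then v=6, then (j=1), then v=11, then (j=2), then v=16, then (i=-1), then v=16, then (j=0), then v=21, then (j=1), then v=26, then (j=2), then v=31, then (i=0), then v=31, then (j=0), then v=36, then (j=1), then v=41, then (j=2), then v=46, then (i=1), then v=46, then (j=0), then v=51, then (j=1), then v=56, then (j=2), then v=61, then (i=2), then v=61, then (j=0), then v=66, then (j=1), then v=71, then (j=2), then v=76, then s=0, then (i=-2), then s=-6, then (i=-1), then s=-11, then returns -6; revised runs t=-5, then u=-50, then (!(min(abs(z), (3 * t)) == (-u))) is true, then u=-15, then v=1, then (i=-2), then v=1, then (j=0), then v=6, then (j=1), then v=11, then (j=2), then v=16, then (i=-1), then v=16, then (j=0), then v=21, then (j=1), then v=26, then (j=2), then v=31, then (i=0), then v=31, then (j=0), then v=36, then (j=1), then v=41, then (j=2), then v=46, then (i=1), then v=46, then (j=0), then v=51, then (j=1), then v=56, then (j=2), then v=61, then (i=2), then v=61, then (j=0), then v=66, then (j=1), then v=71, then (j=2), then v=76, then s=0, then s=-5, then s=-11, then returns -6; both end at -6.
An exhaustive pass over the 224 declared inputs shows identical outputs.
verdict: equivalent


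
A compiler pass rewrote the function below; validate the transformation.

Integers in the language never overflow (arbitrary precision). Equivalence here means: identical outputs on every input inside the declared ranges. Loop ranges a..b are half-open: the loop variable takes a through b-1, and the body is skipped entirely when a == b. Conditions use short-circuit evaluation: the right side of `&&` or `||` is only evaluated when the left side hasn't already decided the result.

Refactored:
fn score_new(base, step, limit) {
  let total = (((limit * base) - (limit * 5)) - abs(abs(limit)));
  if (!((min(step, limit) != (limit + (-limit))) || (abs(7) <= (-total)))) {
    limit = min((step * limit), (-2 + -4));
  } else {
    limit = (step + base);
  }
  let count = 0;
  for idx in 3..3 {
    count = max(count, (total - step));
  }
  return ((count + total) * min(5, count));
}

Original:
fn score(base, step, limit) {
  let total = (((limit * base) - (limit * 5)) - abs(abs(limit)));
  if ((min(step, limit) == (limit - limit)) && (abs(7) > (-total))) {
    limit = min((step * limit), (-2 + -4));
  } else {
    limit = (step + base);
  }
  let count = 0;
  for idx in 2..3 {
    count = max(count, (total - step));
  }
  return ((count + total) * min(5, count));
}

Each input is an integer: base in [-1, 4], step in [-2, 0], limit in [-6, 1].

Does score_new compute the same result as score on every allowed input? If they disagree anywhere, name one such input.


These are not equivalent — on base=-1, step=-2, limit=-6 the outputs split (310 vs 0).
score: total=30, then ((min(step, limit) == (limit - limit)) && (abs(7) > (-total))) is false, then limit=-3, then count=0, then (idx=2), then count=32, then returns 310
score_new: total=30, then (!((min(step, limit) != (limit + (-limit))) || (abs(7) <= (-total)))) is false, then limit=-3, then count=0, then the loop over idx runs zero times, then returns 0
verdict: not equivalent; witness: base=-1, step=-2, limit=-6


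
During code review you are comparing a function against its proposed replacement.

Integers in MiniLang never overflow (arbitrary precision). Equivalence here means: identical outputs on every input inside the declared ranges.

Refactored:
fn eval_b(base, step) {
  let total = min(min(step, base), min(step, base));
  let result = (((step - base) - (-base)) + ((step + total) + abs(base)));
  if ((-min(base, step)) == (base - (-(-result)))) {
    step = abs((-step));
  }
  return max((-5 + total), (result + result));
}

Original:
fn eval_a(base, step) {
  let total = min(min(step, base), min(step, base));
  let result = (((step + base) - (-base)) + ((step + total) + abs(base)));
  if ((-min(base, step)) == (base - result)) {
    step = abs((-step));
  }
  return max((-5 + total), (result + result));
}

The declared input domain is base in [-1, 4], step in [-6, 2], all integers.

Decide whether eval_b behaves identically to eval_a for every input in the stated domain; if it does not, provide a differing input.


Take base=-1, step=-1.
eval_a: total becomes -1; next result becomes -4; next ((-min(base, step)) == (base - result)) evaluates to false; next final value -6
eval_b: total becomes -1; next result becomes -2; next ((-min(base, step)) == (base - (-(-result)))) evaluates to true; next step becomes 1; next final value -4
-6 vs -4 — the two versions disagree here.
verdict: not equivalent; witness: base=-1, step=-1


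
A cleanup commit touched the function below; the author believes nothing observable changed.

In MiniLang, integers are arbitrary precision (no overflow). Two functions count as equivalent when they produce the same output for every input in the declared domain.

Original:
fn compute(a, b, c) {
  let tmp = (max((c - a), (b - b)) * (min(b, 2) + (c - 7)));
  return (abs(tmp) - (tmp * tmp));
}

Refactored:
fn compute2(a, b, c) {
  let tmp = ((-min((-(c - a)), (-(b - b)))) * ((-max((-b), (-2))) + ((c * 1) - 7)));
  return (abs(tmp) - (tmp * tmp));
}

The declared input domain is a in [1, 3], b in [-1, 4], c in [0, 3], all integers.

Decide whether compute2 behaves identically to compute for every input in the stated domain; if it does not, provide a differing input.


Reading the diff, among the changes: constant usage differs, and arithmetic usage differs.
As a probe, take a=3, b=2, c=3: compute runs tmp = 0; return 0; compute2 runs tmp = 0; return 0; both end at 0.
An exhaustive pass over the 72 declared inputs shows identical outputs.
verdict: equivalent


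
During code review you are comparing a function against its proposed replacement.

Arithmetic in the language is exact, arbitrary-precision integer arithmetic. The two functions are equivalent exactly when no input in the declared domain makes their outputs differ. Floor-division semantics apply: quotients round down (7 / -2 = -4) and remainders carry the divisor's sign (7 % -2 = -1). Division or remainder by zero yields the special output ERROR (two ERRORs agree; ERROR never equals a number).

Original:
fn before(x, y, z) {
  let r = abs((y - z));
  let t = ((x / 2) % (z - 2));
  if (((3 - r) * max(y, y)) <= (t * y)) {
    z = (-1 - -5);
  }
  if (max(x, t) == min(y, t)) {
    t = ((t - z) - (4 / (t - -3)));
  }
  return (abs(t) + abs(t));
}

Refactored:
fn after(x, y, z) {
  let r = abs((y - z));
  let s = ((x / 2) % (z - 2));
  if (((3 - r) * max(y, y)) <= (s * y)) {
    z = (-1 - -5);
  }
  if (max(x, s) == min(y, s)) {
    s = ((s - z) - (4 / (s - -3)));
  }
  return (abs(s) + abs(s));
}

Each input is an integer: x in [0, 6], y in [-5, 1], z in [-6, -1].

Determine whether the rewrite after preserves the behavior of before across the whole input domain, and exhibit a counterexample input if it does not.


Side by side, the visible changes include: local variable names differ.
As a probe, take x=2, y=-3, z=-4: before runs r becomes 1; next t becomes -5; next (((3 - r) * max(y, y)) <= (t * y)) evaluates to true; next z becomes 4; next (max(x, t) == min(y, t)) evaluates to false; next final value 10; after runs r becomes 1; next s becomes -5; next (((3 - r) * max(y, y)) <= (s * y)) evaluates to true; next z becomes 4; next (max(x, s) == min(y, s)) evaluates to false; next final value 10; both end at 10.
Sweeping the whole domain (294 inputs) finds no disagreement.
verdict: equivalent


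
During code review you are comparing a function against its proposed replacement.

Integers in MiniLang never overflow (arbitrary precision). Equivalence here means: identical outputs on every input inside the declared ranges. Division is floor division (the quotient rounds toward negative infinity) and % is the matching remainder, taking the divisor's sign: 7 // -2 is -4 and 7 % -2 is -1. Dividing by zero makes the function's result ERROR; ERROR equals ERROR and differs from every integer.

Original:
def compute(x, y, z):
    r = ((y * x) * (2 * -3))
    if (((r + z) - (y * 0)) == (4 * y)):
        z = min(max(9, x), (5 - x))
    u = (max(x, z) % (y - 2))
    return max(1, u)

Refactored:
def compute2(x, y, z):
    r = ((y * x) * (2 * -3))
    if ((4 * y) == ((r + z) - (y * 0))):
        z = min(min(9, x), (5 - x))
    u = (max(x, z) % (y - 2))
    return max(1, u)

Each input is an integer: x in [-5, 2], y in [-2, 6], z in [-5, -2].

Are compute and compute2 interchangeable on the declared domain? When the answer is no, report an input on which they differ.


Although `max(9, x)` became `min(9, x)`, no input in the stated domain can expose it.
Tracing x=0, y=5, z=-5: compute: r=0, then (((r + z) - (y * 0)) == (4 * y)) is false, then u=0, then returns 1 | compute2: r=0, then ((4 * y) == ((r + z) - (y * 0))) is false, then u=0, then returns 1 — matching result 1.
Across all 288 domain points the two functions coincide.
verdict: equivalent


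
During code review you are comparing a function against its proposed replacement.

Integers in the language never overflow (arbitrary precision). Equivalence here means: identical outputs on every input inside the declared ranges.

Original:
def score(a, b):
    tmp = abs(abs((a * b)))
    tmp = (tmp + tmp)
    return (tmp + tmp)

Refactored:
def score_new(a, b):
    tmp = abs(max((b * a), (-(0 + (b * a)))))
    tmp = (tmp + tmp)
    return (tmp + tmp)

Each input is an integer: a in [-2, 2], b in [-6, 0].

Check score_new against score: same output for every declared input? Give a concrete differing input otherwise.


This is a faithful refactor — min/max/abs usage differs; and constant usage differs; and arithmetic usage differs, but the computed results match everywhere.
Tracing a=1, b=0: score: tmp := 0 | tmp := 0 | result 0 | score_new: tmp := 0 | tmp := 0 | result 0 — matching result 0.
Sweeping the whole domain (35 inputs) finds no disagreement.
verdict: equivalent


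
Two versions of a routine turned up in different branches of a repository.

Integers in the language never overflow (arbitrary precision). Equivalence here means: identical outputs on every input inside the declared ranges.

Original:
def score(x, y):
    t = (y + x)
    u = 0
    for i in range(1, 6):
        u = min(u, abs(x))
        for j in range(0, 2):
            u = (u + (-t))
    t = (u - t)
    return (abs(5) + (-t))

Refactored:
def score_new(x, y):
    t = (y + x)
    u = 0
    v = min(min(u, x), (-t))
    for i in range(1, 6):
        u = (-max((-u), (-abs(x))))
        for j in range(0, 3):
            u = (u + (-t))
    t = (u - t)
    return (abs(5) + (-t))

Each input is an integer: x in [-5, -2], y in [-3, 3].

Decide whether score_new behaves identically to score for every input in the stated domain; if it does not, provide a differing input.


The rewrite breaks on x=-5, y=-3, where the results are -24 and -32.
score: t=-8, then u=0, then (i=1), then u=0, then (j=0), then u=8, then (j=1), then u=16, then (i=2), then u=5, then (j=0), then u=13, then (j=1), then u=21, then (i=3), then u=5, then (j=0), then u=13, then (j=1), then u=21, then (i=4), then u=5, then (j=0), then u=13, then (j=1), then u=21, then (i=5), then u=5, then (j=0), then u=13, then (j=1), then u=21, then t=29, then returns -24
score_new: t=-8, then u=0, then v=-5, then (i=1), then u=0, then (j=0), then u=8, then (j=1), then u=16, then (j=2), then u=24, then (i=2), then u=5, then (j=0), then u=13, then (j=1), then u=21, then (j=2), then u=29, then (i=3), then u=5, then (j=0), then u=13, then (j=1), then u=21, then (j=2), then u=29, then (i=4), then u=5, then (j=0), then u=13, then (j=1), then u=21, then (j=2), then u=29, then (i=5), then u=5, then (j=0), then u=13, then (j=1), then u=21, then (j=2), then u=29, then t=37, then returns -32
verdict: not equivalent; witness: x=-5, y=-3


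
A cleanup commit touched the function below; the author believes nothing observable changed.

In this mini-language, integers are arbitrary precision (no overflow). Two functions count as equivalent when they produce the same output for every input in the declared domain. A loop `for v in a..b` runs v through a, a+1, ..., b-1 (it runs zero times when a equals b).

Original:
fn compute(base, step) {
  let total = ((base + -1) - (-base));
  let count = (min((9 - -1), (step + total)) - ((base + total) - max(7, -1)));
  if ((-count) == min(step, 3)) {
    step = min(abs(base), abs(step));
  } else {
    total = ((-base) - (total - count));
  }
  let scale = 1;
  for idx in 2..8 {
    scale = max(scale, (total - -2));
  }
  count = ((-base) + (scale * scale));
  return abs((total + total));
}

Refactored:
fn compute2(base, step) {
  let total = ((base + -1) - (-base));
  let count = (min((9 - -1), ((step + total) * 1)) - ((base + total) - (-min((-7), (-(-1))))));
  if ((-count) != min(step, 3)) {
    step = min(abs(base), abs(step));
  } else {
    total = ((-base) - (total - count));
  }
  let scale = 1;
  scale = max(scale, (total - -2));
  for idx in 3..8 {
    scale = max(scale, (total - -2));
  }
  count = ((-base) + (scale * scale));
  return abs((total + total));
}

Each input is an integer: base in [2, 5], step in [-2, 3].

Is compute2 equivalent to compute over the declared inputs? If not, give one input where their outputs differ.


Run the pair on base=2, step=-2.
compute: total = 3; count = 3; ((-count) == min(step, 3)) -> false; total = -2; scale = 1; [idx=2]; scale = 1; [idx=3]; scale = 1; [idx=4]; scale = 1; [idx=5]; scale = 1; [idx=6]; scale = 1; [idx=7]; scale = 1; count = -1; return 4
compute2: total = 3; count = 3; ((-count) != min(step, 3)) -> true; step = 2; scale = 1; scale = 5; [idx=3]; scale = 5; [idx=4]; scale = 5; [idx=5]; scale = 5; [idx=6]; scale = 5; [idx=7]; scale = 5; count = 23; return 6
4 and 6 differ, so these are not the same function on this domain.
verdict: not equivalent; witness: base=2, step=-2


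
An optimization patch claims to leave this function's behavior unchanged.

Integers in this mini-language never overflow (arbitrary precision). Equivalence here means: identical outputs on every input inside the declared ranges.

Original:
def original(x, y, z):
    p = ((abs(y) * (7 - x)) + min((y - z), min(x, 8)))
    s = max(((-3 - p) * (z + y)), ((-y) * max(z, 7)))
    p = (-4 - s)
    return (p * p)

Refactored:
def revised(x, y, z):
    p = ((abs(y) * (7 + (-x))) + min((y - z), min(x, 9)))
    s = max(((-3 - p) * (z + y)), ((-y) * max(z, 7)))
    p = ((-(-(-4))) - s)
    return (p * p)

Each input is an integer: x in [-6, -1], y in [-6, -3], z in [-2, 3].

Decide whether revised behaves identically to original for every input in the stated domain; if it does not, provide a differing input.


The suspicious edit (`8` became `9`) never changes the result for any input inside the declared domain.
Spot check at x=-1, y=-5, z=-2 — original: p = 37; s = 280; p = -284; return 80656. revised: p = 37; s = 280; p = -284; return 80656. Both give 80656.
Across all 144 domain points the two functions coincide.
verdict: equivalent


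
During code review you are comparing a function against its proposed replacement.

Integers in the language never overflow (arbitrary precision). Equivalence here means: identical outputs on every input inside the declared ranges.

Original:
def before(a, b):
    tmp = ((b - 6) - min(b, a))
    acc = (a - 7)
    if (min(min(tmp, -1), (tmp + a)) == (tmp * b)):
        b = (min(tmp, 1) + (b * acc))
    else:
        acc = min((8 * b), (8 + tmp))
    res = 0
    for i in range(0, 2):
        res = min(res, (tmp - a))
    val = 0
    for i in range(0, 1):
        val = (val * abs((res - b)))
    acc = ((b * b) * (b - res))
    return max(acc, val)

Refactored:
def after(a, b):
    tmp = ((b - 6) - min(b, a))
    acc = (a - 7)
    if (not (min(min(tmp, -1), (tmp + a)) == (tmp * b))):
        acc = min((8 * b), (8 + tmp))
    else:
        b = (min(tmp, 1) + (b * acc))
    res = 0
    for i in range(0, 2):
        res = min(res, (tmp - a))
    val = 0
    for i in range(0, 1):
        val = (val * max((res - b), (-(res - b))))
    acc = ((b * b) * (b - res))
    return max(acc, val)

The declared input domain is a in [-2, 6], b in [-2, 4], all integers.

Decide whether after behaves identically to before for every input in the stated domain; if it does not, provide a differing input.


Behavior is preserved: although arithmetic usage differs; min/max/abs usage differs; boolean connective usage differs, the outputs never diverge.
Tracing a=4, b=1: before: tmp becomes -6; next acc becomes -3; next (min(min(tmp, -1), (tmp + a)) == (tmp * b)) evaluates to true; next b becomes -9; next res becomes 0; next at i=0:; next res becomes -10; next at i=1:; next res becomes -10; next val becomes 0; next at i=0:; next val becomes 0; next acc becomes 81; next final value 81 | after: tmp becomes -6; next acc becomes -3; next (not (min(min(tmp, -1), (tmp + a)) == (tmp * b))) evaluates to false; next b becomes -9; next res becomes 0; next at i=0:; next res becomes -10; next at i=1:; next res becomes -10; next val becomes 0; next at i=0:; next val becomes 0; next acc becomes 81; next final value 81 — matching result 81.
Checked all 63 inputs in the declared domain: the outputs agree on every one.
verdict: equivalent


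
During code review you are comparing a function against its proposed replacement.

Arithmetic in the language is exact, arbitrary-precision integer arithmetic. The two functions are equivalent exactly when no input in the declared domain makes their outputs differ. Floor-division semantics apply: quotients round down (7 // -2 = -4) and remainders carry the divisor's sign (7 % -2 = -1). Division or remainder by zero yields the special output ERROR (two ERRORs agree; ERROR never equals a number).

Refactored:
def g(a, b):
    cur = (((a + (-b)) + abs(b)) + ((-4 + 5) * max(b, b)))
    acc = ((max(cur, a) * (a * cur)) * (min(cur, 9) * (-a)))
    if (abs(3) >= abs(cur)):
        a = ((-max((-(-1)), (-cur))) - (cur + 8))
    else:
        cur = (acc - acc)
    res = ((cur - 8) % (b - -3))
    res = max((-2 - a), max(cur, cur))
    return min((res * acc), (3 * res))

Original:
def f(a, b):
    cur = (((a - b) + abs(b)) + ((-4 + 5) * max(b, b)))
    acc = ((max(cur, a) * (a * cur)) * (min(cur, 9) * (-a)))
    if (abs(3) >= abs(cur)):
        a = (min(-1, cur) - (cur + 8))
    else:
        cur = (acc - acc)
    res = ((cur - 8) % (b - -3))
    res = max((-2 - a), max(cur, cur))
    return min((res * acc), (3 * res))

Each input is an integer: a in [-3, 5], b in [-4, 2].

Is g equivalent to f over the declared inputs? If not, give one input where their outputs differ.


Behavior is preserved: although min/max/abs usage differs; arithmetic usage differs, the outputs never diverge.
Tracing a=4, b=1: f: cur becomes 5; next acc becomes -2000; next (abs(3) >= abs(cur)) evaluates to false; next cur becomes 0; next res becomes 0; next res becomes 0; next final value 0 | g: cur becomes 5; next acc becomes -2000; next (abs(3) >= abs(cur)) evaluates to false; next cur becomes 0; next res becomes 0; next res becomes 0; next final value 0 — matching result 0.
Every one of the 63 inputs gives matching results.
verdict: equivalent


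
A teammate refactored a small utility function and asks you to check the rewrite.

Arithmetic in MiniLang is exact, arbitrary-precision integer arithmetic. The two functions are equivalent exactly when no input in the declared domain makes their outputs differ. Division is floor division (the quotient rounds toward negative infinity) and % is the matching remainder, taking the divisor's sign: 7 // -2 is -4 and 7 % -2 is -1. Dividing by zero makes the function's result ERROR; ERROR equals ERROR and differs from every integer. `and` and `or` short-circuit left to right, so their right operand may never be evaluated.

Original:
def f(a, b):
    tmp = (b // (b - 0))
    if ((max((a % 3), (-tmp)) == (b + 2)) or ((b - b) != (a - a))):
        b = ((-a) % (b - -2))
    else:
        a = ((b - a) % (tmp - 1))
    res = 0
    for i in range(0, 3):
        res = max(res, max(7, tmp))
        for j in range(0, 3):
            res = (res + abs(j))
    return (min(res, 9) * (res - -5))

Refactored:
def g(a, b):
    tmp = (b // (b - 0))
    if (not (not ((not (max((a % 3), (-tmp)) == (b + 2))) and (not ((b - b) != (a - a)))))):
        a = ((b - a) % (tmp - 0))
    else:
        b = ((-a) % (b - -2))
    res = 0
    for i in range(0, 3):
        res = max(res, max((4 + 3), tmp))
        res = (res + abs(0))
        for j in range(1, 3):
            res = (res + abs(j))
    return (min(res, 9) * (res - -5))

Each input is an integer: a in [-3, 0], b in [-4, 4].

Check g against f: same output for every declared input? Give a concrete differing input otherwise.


Consider the input a=-3, b=-4.
f: tmp=1, then ((max((a % 3), (-tmp)) == (b + 2)) or ((b - b) != (a - a))) is false, then a zero divisor aborts: ERROR
g: tmp=1, then (not (not ((not (max((a % 3), (-tmp)) == (b + 2))) and (not ((b - b) != (a - a)))))) is true, then a=0, then res=0, then (i=0), then res=7, then res=7, then (j=1), then res=8, then (j=2), then res=10, then (i=1), then res=10, then res=10, then (j=1), then res=11, then (j=2), then res=13, then (i=2), then res=13, then res=13, then (j=1), then res=14, then (j=2), then res=16, then returns 189
ERROR against 189: the behavior changed.
verdict: not equivalent; witness: a=-3, b=-4


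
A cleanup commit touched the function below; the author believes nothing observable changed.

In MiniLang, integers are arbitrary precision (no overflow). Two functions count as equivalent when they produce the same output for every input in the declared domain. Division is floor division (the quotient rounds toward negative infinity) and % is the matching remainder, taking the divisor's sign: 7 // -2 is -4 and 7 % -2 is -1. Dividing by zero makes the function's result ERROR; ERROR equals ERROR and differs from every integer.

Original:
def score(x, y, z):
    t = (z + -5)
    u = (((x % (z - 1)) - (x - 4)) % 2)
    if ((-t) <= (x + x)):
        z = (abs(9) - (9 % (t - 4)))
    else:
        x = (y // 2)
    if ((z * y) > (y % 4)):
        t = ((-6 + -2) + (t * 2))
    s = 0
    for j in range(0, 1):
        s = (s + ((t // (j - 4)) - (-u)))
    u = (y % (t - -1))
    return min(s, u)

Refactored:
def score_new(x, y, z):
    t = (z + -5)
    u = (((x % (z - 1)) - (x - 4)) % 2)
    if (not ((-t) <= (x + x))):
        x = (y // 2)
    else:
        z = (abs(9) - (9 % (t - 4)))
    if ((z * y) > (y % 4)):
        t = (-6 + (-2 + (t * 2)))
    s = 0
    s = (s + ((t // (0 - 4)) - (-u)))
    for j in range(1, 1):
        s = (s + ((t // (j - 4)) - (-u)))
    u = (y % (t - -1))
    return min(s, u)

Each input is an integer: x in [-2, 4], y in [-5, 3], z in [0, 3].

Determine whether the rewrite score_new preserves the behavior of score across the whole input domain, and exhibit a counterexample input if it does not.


Although loop structure differs, plus statement counts differ, plus boolean connective usage differs, plus constant usage differs, plus arithmetic usage differs, 252/252 inputs agree.
verdict: equivalent


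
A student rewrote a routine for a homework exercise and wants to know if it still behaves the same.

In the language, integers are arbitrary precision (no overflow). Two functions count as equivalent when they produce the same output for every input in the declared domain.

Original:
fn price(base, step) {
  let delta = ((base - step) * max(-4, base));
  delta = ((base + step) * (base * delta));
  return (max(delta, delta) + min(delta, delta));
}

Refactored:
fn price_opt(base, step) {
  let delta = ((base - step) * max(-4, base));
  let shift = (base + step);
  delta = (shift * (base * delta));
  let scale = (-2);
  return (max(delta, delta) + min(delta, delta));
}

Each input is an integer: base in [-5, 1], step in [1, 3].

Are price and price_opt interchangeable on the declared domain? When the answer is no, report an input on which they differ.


Side by side, the visible changes include: local variable names differ; also statement counts differ; also constant usage differs.
Tracing base=-1, step=3: price: delta := 4 | delta := -8 | result -16 | price_opt: delta := 4 | shift := 2 | delta := -8 | scale := -2 | result -16 — matching result -16.
Every one of the 21 inputs gives matching results.
verdict: equivalent


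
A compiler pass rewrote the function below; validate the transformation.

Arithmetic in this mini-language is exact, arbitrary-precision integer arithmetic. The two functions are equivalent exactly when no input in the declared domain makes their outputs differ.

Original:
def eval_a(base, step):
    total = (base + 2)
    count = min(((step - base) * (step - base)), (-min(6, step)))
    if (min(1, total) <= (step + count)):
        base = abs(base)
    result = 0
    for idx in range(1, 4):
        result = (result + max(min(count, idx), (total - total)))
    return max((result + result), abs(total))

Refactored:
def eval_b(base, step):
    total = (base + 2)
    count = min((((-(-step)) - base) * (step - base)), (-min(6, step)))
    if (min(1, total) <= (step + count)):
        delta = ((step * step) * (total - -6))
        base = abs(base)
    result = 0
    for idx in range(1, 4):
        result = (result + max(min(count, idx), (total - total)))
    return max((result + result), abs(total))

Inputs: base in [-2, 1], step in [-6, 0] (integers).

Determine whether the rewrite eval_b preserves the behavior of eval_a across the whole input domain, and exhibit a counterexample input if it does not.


Equivalent — the differences include local variable names differ; also statement counts differ; also arithmetic usage differs; also constant usage differs, yet no declared input distinguishes the two.
Tracing base=1, step=-5: eval_a: total := 3 | count := 5 | (min(1, total) <= (step + count)): false | result := 0 | iter idx=1: | result := 1 | iter idx=2: | result := 3 | iter idx=3: | result := 6 | result 12 | eval_b: total := 3 | count := 5 | (min(1, total) <= (step + count)): false | result := 0 | iter idx=1: | result := 1 | iter idx=2: | result := 3 | iter idx=3: | result := 6 | result 12 — matching result 12.
Sweeping the whole domain (28 inputs) finds no disagreement.
verdict: equivalent


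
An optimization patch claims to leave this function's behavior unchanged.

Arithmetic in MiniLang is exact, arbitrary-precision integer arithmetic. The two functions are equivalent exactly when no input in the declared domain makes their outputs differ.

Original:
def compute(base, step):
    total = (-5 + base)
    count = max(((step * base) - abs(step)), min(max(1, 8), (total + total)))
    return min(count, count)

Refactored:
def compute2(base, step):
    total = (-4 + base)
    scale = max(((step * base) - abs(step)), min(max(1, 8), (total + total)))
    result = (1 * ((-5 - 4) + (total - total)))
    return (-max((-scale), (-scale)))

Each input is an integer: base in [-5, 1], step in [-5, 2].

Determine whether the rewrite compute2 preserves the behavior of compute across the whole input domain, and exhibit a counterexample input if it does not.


Run the pair on base=1, step=-5.
compute: total := -4 | count := -8 | result -8
compute2: total := -3 | scale := -6 | result := -9 | result -6
-8 against -6: the behavior changed.
verdict: not equivalent; witness: base=1, step=-5


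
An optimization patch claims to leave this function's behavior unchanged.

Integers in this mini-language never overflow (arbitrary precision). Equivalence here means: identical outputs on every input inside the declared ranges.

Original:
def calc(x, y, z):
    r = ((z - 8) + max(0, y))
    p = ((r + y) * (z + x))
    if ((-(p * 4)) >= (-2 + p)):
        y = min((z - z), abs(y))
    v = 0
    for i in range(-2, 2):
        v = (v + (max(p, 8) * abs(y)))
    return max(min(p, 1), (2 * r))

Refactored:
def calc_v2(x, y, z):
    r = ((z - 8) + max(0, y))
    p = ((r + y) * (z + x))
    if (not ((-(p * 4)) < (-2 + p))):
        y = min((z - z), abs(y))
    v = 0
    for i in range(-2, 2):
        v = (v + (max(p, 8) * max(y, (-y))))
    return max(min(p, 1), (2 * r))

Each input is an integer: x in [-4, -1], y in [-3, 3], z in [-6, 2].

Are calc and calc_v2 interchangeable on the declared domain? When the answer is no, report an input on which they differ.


Differences: comparison usage differs; min/max/abs usage differs; boolean connective usage differs — yet all 252 inputs agree.
verdict: equivalent


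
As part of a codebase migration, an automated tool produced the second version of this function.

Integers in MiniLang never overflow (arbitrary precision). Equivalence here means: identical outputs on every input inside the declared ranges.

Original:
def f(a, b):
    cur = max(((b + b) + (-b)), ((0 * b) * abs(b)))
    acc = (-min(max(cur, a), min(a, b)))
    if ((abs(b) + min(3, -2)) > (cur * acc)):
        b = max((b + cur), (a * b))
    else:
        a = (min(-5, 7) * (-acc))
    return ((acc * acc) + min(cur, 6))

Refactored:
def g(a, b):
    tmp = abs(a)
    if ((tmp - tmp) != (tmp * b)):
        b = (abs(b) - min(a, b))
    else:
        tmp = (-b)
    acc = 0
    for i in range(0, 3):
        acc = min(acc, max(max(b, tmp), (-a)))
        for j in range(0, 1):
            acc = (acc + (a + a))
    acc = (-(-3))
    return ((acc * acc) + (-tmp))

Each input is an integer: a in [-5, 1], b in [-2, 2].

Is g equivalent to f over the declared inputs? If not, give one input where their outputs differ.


There is a counterexample at a=-5, b=-2: 25 on one side, 4 on the other.
f: cur := 0 | acc := 5 | ((abs(b) + min(3, -2)) > (cur * acc)): false | a := 25 | result 25
g: tmp := 5 | ((tmp - tmp) != (tmp * b)): true | b := 7 | acc := 0 | iter i=0: | acc := 0 | iter j=0: | acc := -10 | iter i=1: | acc := -10 | iter j=0: | acc := -20 | iter i=2: | acc := -20 | iter j=0: | acc := -30 | acc := 3 | result 4
verdict: not equivalent; witness: a=-5, b=-2


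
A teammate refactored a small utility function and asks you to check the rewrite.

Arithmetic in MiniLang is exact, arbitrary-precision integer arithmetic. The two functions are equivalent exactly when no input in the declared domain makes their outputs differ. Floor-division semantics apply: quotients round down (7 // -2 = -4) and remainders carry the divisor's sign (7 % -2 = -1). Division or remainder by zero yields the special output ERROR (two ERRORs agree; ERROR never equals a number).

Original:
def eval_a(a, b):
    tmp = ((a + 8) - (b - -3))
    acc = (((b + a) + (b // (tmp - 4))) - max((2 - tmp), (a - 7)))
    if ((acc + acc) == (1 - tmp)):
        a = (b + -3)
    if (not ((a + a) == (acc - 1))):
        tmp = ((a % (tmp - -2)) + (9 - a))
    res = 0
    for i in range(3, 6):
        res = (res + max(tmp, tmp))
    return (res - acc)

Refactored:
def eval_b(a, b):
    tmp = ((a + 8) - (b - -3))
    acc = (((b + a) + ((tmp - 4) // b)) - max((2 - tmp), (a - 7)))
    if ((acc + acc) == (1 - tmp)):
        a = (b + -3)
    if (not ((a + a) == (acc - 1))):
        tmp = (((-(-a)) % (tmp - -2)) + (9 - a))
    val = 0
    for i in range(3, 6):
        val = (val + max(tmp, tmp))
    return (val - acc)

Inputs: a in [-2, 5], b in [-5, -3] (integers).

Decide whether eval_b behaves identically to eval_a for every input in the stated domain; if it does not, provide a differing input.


The rewrite breaks on a=-2, b=-5, where the results are 27 and 59.
eval_a: tmp becomes 8; next acc becomes -3; next ((acc + acc) == (1 - tmp)) evaluates to false; next (not ((a + a) == (acc - 1))) evaluates to false; next res becomes 0; next at i=3:; next res becomes 8; next at i=4:; next res becomes 16; next at i=5:; next res becomes 24; next final value 27
eval_b: tmp becomes 8; next acc becomes -2; next ((acc + acc) == (1 - tmp)) evaluates to false; next (not ((a + a) == (acc - 1))) evaluates to true; next tmp becomes 19; next val becomes 0; next at i=3:; next val becomes 19; next at i=4:; next val becomes 38; next at i=5:; next val becomes 57; next final value 59
verdict: not equivalent; witness: a=-2, b=-5


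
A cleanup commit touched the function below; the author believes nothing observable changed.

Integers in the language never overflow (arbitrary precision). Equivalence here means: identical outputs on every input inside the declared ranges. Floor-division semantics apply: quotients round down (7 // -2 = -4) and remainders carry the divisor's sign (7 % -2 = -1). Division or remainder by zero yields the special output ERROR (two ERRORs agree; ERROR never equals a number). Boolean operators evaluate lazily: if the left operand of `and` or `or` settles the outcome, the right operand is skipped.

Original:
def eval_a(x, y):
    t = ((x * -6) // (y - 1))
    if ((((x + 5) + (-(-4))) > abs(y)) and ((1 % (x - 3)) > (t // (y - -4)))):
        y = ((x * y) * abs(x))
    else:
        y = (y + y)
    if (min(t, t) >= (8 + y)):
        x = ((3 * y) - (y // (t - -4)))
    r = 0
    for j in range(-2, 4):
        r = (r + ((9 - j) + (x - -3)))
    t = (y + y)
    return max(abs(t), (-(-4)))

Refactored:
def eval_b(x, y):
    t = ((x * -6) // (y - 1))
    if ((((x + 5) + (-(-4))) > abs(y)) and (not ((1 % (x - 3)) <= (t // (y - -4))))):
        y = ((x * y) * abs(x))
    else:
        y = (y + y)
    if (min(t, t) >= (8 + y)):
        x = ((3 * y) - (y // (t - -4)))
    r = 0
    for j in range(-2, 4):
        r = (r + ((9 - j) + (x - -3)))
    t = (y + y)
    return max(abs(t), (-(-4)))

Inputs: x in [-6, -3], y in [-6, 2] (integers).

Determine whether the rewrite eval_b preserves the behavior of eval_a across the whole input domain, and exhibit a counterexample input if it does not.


Equivalent — the differences include boolean connective usage differs; and comparison usage differs, yet no declared input distinguishes the two.
As a probe, take x=-4, y=-1: eval_a runs t=-12, then ((((x + 5) + (-(-4))) > abs(y)) and ((1 % (x - 3)) > (t // (y - -4)))) is false, then y=-2, then (min(t, t) >= (8 + y)) is false, then r=0, then (j=-2), then r=10, then (j=-1), then r=19, then (j=0), then r=27, then (j=1), then r=34, then (j=2), then r=40, then (j=3), then r=45, then t=-4, then returns 4; eval_b runs t=-12, then ((((x + 5) + (-(-4))) > abs(y)) and (not ((1 % (x - 3)) <= (t // (y - -4))))) is false, then y=-2, then (min(t, t) >= (8 + y)) is false, then r=0, then (j=-2), then r=10, then (j=-1), then r=19, then (j=0), then r=27, then (j=1), then r=34, then (j=2), then r=40, then (j=3), then r=45, then t=-4, then returns 4; both end at 4.
Sweeping the whole domain (36 inputs) finds no disagreement.
verdict: equivalent
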